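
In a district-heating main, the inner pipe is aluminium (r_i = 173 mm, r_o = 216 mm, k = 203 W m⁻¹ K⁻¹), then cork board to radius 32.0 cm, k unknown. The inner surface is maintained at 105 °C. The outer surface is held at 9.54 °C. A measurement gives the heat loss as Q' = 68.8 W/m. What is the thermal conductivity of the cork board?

ΣR = ΔT/Q' = |105 − 9.54|/68.8 = 1.388 m·K/W
Known resistances:
  R'_aluminium = ln(0.216/0.173)/(2πk) = 0.2220/(2π·203) = 1.740×10^-4 m·K/W
R_cork board = ΣR − ΣR_known = 1.388 − 1.740×10^-4 = 1.388 m·K/W
ln(r₂/r₁)/(2πk) = 1.388 ⇒ k = 0.3930/(2π·1.388) = 0.0451 W/m·K

k = 0.0451 W/m·K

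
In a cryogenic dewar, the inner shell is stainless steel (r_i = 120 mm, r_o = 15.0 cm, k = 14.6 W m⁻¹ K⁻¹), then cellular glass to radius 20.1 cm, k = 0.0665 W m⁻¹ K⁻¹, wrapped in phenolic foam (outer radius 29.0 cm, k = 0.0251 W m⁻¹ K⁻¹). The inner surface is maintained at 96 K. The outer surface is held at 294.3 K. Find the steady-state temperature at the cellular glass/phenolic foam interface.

T = 155 K

Series thermal resistances, inner to outer:
  R_stainless steel = (1/0.120 − 1/0.150)/(4πk) = 1.667/(4π·14.6) = 0.009084 K/W
  R_cellular glass = (1/0.150 − 1/0.201)/(4πk) = 1.692/(4π·0.0665) = 2.024 K/W
  R_phenolic foam = (1/0.201 − 1/0.290)/(4πk) = 1.527/(4π·0.0251) = 4.841 K/W
ΣR = 0.009084 + 2.024 + 4.841 = 6.874 K/W
Q = ΔT/ΣR = (96 K − 294.3 K)/6.874 = -28.85 W
From the inner boundary to the cellular glass/phenolic foam interface, ΣR_partial = 2.033 K/W.
T_interface = T_in − Q·ΣR_partial = 96 K − (-28.85)(2.033) = 155 K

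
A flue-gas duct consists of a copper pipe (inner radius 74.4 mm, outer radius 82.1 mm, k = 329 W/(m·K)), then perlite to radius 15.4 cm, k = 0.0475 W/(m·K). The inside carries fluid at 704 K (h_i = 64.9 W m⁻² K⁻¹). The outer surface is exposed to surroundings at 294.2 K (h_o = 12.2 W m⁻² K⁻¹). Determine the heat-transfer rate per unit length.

Resistance network (inner→outer):
  R'_conv,in = 1/(2πr h) = 1/(2π·0.0744·64.9) = 0.03296 m·K/W
  R'_copper = ln(0.0821/0.0744)/(2πk) = 0.09848/(2π·329) = 4.764×10^-5 m·K/W
  R'_perlite = ln(0.154/0.0821)/(2πk) = 0.6290/(2π·0.0475) = 2.108 m·K/W
  R'_conv,out = 1/(2πr h) = 1/(2π·0.154·12.2) = 0.08471 m·K/W
ΣR = 0.03296 + 4.764×10^-5 + 2.108 + 0.08471 = 2.226 m·K/W
Q' = ΔT/ΣR = (704 K − 294.2 K)/2.226 = 184 W/m

Q' = 184 W/m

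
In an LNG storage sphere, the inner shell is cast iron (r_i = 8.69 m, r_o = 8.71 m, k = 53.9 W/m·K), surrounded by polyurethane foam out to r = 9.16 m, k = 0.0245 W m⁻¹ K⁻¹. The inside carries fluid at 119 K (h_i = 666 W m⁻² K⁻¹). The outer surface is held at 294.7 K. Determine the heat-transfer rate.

Treat each layer as a resistance in series:
  R_conv,in = 1/(4πr²h) = 1/(4π·8.69²·666) = 1.582×10^-6 K/W
  R_cast iron = (1/8.69 − 1/8.71)/(4πk) = 2.642×10^-4/(4π·53.9) = 3.901×10^-7 K/W
  R_polyurethane foam = (1/8.71 − 1/9.16)/(4πk) = 0.005640/(4π·0.0245) = 0.01832 K/W
ΣR = 1.582×10^-6 + 3.901×10^-7 + 0.01832 = 0.01832 K/W
Q = ΔT/ΣR = (119 K − 294.7 K)/0.01832 = -9590 W
(Negative Q ⇒ heat flows inward; heat gain = 9590 W.)

Q = 9.59 kW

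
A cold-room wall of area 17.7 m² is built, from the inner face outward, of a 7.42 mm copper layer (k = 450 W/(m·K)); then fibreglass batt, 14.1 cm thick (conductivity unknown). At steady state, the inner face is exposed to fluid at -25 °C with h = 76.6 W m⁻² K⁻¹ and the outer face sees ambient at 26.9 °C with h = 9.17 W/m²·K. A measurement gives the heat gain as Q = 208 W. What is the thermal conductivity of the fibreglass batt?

k = 0.0328 W/m·K

ΣR = ΔT/Q = |-25 − 26.9|/208 = 0.2495 K/W
Known resistances:
  R_conv,in = 1/(hA) = 1/(76.6·17.7) = 7.376×10^-4 K/W
  R_copper = L/(kA) = 0.00742/(450·17.7) = 9.316×10^-7 K/W
  R_conv,out = 1/(hA) = 1/(9.17·17.7) = 0.006161 K/W
R_fibreglass batt = ΣR − ΣR_known = 0.2495 − 0.006900 = 0.2426 K/W
L/(kA) = 0.2426 ⇒ k = 0.141/(0.2426·17.7) = 0.0328 W/m·K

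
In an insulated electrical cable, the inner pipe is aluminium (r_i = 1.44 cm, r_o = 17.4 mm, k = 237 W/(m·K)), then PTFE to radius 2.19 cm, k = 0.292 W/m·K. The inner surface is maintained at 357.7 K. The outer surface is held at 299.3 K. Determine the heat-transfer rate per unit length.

Treat each layer as a resistance in series:
  R'_aluminium = ln(0.0174/0.0144)/(2πk) = 0.1892/(2π·237) = 1.271×10^-4 m·K/W
  R'_PTFE = ln(0.0219/0.0174)/(2πk) = 0.2300/(2π·0.292) = 0.1254 m·K/W
ΣR = 1.271×10^-4 + 0.1254 = 0.1255 m·K/W
Q' = ΔT/ΣR = (357.7 K − 299.3 K)/0.1255 = 465 W/m

Q' = 465 W/m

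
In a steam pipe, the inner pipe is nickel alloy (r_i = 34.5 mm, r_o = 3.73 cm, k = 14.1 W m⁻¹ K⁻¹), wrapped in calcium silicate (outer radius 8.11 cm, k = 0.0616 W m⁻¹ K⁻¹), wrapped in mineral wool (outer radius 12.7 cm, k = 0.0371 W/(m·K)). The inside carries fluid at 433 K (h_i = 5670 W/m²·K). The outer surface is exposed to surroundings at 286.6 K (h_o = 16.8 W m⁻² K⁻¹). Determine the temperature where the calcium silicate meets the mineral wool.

Resistance network (inner→outer):
  R'_conv,in = 1/(2πr h) = 1/(2π·0.0345·5670) = 8.136×10^-4 m·K/W
  R'_nickel alloy = ln(0.0373/0.0345)/(2πk) = 0.07803/(2π·14.1) = 8.808×10^-4 m·K/W
  R'_calcium silicate = ln(0.0811/0.0373)/(2πk) = 0.7767/(2π·0.0616) = 2.007 m·K/W
  R'_mineral wool = ln(0.127/0.0811)/(2πk) = 0.4485/(2π·0.0371) = 1.924 m·K/W
  R'_conv,out = 1/(2πr h) = 1/(2π·0.127·16.8) = 0.07459 m·K/W
ΣR = 8.136×10^-4 + 8.808×10^-4 + 2.007 + 1.924 + 0.07459 = 4.007 m·K/W
Q' = ΔT/ΣR = (433 K − 286.6 K)/4.007 = 36.54 W/m
From the inner boundary to the calcium silicate/mineral wool interface, ΣR_partial = 2.009 m·K/W.
T_interface = T_in − Q'·ΣR_partial = 433 K − (36.54)(2.009) = 359.6 K

T = 359.6 K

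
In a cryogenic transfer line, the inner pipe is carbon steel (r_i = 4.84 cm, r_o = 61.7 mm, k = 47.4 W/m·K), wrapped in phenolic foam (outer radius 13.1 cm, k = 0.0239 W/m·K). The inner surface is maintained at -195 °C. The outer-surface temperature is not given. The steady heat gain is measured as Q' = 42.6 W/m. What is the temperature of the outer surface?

T_out = 18.6 °C

Series resistances:
  R'_carbon steel = ln(0.0617/0.0484)/(2πk) = 0.2428/(2π·47.4) = 8.152×10^-4 m·K/W
  R'_phenolic foam = ln(0.131/0.0617)/(2πk) = 0.7529/(2π·0.0239) = 5.014 m·K/W
ΣR = 5.015 m·K/W
ΔT = Q'·ΣR = 42.6 × 5.015 = 213.6 K
Heat flows inward, so T_out = T_in + ΔT = -195 + 213.6 = 18.6 °C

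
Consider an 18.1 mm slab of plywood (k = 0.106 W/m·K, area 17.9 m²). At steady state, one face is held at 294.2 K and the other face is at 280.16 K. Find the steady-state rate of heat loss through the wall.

Q = 1470 W

Q = kA·ΔT/L = 0.106 × 17.9 × |294.2 K − 280.16 K| / 0.0181 = 1470 W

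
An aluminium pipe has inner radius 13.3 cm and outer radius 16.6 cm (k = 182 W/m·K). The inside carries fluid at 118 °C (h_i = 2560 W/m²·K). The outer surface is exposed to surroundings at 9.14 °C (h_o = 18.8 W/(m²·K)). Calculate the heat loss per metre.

Treat each layer as a resistance in series:
  R'_conv,in = 1/(2πr h) = 1/(2π·0.133·2560) = 4.674×10^-4 m·K/W
  R'_aluminium = ln(0.166/0.133)/(2πk) = 0.2216/(2π·182) = 1.938×10^-4 m·K/W
  R'_conv,out = 1/(2πr h) = 1/(2π·0.166·18.8) = 0.05100 m·K/W
ΣR = 4.674×10^-4 + 1.938×10^-4 + 0.05100 = 0.05166 m·K/W
Q' = ΔT/ΣR = (118 °C − 9.14 °C)/0.05166 = 2110 W/m

Q' = 2.11 kW/m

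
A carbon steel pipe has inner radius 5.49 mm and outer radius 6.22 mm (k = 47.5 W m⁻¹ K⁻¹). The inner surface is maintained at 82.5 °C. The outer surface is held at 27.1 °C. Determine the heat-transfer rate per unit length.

Q' = 132 kW/m

Q' = 2πk·ΔT/ln(r₂/r₁) = 2π × 47.5 × 55.4 / ln(0.00622/0.00549) = 1.32×10^5 W/m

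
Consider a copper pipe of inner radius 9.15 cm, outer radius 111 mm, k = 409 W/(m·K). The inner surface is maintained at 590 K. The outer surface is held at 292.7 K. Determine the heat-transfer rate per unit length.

Q' = 3.95×10^6 W/m

Q' = 2πk·ΔT/ln(r₂/r₁) = 2π × 409 × 297.3 / ln(0.111/0.0915) = 3.95×10^6 W/m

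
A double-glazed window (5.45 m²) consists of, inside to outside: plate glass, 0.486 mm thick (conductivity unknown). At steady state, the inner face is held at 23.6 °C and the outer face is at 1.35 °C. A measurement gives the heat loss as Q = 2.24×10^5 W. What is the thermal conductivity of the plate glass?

k = 0.898 W/m·K

ΣR = ΔT/Q = |23.6 − 1.35|/2.24×10^5 = 9.933×10^-5 K/W
L/(kA) = 9.933×10^-5 ⇒ k = 4.86×10^-4/(9.933×10^-5·5.45) = 0.898 W/m·K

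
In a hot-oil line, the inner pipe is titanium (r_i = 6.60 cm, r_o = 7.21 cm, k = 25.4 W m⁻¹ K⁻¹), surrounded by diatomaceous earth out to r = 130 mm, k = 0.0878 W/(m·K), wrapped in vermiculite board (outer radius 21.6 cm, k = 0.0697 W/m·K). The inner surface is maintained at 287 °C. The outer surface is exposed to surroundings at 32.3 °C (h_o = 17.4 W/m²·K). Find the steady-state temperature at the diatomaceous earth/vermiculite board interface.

T = 167 °C

Series thermal resistances, inner to outer:
  R'_titanium = ln(0.0721/0.0660)/(2πk) = 0.08840/(2π·25.4) = 5.539×10^-4 m·K/W
  R'_diatomaceous earth = ln(0.130/0.0721)/(2πk) = 0.5895/(2π·0.0878) = 1.069 m·K/W
  R'_vermiculite board = ln(0.216/0.130)/(2πk) = 0.5077/(2π·0.0697) = 1.159 m·K/W
  R'_conv,out = 1/(2πr h) = 1/(2π·0.216·17.4) = 0.04235 m·K/W
ΣR = 5.539×10^-4 + 1.069 + 1.159 + 0.04235 = 2.271 m·K/W
Q' = ΔT/ΣR = (287 °C − 32.3 °C)/2.271 = 112.2 W/m
From the inner boundary to the diatomaceous earth/vermiculite board interface, ΣR_partial = 1.070 m·K/W.
T_interface = T_in − Q'·ΣR_partial = 287 °C − (112.2)(1.070) = 167 °C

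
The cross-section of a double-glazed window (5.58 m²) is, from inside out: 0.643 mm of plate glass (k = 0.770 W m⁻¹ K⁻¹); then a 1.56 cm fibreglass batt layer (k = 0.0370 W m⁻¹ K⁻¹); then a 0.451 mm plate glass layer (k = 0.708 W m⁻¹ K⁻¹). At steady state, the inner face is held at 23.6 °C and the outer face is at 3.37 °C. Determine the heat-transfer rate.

Resistance network (inner→outer):
  R_plate glass = L/(kA) = 6.43×10^-4/(0.770·5.58) = 1.497×10^-4 K/W
  R_fibreglass batt = L/(kA) = 0.0156/(0.0370·5.58) = 0.07556 K/W
  R_plate glass = L/(kA) = 4.51×10^-4/(0.708·5.58) = 1.142×10^-4 K/W
ΣR = 1.497×10^-4 + 0.07556 + 1.142×10^-4 = 0.07582 K/W
Q = ΔT/ΣR = (23.6 °C − 3.37 °C)/0.07582 = 267 W

Q = 267 W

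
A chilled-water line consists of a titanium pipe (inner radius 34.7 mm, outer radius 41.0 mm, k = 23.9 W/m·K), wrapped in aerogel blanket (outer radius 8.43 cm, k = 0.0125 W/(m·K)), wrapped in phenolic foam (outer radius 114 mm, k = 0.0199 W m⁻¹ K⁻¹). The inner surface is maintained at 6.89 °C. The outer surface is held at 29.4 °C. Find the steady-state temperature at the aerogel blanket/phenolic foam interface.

T = 24.7 °C

Series thermal resistances, inner to outer:
  R'_titanium = ln(0.0410/0.0347)/(2πk) = 0.1668/(2π·23.9) = 0.001111 m·K/W
  R'_aerogel blanket = ln(0.0843/0.0410)/(2πk) = 0.7208/(2π·0.0125) = 9.178 m·K/W
  R'_phenolic foam = ln(0.114/0.0843)/(2πk) = 0.3018/(2π·0.0199) = 2.414 m·K/W
ΣR = 0.001111 + 9.178 + 2.414 = 11.59 m·K/W
Q' = ΔT/ΣR = (6.89 °C − 29.4 °C)/11.59 = -1.942 W/m
From the inner boundary to the aerogel blanket/phenolic foam interface, ΣR_partial = 9.179 m·K/W.
T_interface = T_in − Q'·ΣR_partial = 6.89 °C − (-1.942)(9.179) = 24.7 °C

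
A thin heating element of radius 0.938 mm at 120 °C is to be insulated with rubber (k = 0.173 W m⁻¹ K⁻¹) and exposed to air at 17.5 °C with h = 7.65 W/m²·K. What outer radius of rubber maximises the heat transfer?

r_cr = 2.26 cm

For a cylinder, r_cr = k_ins/h = 0.173/7.65 = 0.0226 m = 2.26 cm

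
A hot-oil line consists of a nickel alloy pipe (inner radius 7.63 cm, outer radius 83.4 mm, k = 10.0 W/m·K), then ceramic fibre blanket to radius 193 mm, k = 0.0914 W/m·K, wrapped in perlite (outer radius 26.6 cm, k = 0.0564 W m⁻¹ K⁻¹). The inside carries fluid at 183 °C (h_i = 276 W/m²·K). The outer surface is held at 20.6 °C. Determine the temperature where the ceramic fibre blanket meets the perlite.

T = 82.5 °C

Series thermal resistances, inner to outer:
  R'_conv,in = 1/(2πr h) = 1/(2π·0.0763·276) = 0.007558 m·K/W
  R'_nickel alloy = ln(0.0834/0.0763)/(2πk) = 0.08898/(2π·10.0) = 0.001416 m·K/W
  R'_ceramic fibre blanket = ln(0.193/0.0834)/(2πk) = 0.8390/(2π·0.0914) = 1.461 m·K/W
  R'_perlite = ln(0.266/0.193)/(2πk) = 0.3208/(2π·0.0564) = 0.9053 m·K/W
ΣR = 0.007558 + 0.001416 + 1.461 + 0.9053 = 2.375 m·K/W
Q' = ΔT/ΣR = (183 °C − 20.6 °C)/2.375 = 68.38 W/m
From the inner boundary to the ceramic fibre blanket/perlite interface, ΣR_partial = 1.470 m·K/W.
T_interface = T_in − Q'·ΣR_partial = 183 °C − (68.38)(1.470) = 82.5 °C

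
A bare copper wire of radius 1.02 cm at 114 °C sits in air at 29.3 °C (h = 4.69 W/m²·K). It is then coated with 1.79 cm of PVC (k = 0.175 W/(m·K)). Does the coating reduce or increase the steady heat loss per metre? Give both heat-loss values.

increases: 25.5 → 39.8 W/m

Critical radius for a cylinder: r_cr = k/h = 0.0373 m = 3.73 cm.
Outer radius after coating: r₂ = 0.0102 + 0.0179 = 0.0281 m.
Since r₁ < r_cr and r₂ ≤ r_cr, the coating moves toward the maximum at r_cr — heat loss rises.
Bare: R = 1/(2πr₁h) = 3.327 m·K/W; Q = 84.7/3.327 = 25.5 W/m.
Coated: R = R_cond + R_conv = 2.129 m·K/W; Q = 84.7/2.129 = 39.8 W/m.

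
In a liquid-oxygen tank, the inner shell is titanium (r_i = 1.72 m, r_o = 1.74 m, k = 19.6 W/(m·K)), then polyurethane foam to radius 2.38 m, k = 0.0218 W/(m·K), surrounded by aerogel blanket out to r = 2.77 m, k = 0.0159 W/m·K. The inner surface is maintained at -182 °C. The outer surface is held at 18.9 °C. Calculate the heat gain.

Q = 234 W

Series thermal resistances, inner to outer:
  R_titanium = (1/1.72 − 1/1.74)/(4πk) = 0.006683/(4π·19.6) = 2.713×10^-5 K/W
  R_polyurethane foam = (1/1.74 − 1/2.38)/(4πk) = 0.1545/(4π·0.0218) = 0.5641 K/W
  R_aerogel blanket = (1/2.38 − 1/2.77)/(4πk) = 0.05916/(4π·0.0159) = 0.2961 K/W
ΣR = 2.713×10^-5 + 0.5641 + 0.2961 = 0.8602 K/W
Q = ΔT/ΣR = (-182 °C − 18.9 °C)/0.8602 = -234 W
(Negative Q ⇒ heat flows inward; heat gain = 234 W.)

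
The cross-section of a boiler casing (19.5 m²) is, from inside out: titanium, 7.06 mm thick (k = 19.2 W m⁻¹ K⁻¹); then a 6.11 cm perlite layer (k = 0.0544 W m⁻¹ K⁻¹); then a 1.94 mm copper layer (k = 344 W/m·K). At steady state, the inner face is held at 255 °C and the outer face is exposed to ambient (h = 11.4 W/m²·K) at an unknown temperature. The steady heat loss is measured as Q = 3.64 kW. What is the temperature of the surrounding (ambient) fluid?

Sum the resistances:
  R_titanium = L/(kA) = 0.00706/(19.2·19.5) = 1.886×10^-5 K/W
  R_perlite = L/(kA) = 0.0611/(0.0544·19.5) = 0.05760 K/W
  R_copper = L/(kA) = 0.00194/(344·19.5) = 2.892×10^-7 K/W
  R_conv,out = 1/(hA) = 1/(11.4·19.5) = 0.004498 K/W
ΣR = 0.06212 K/W
ΔT = Q·ΣR = 3640 × 0.06212 = 226.1 K
Heat flows outward, so T_out = T_in − ΔT = 255 − 226.1 = 28.9 °C

T_out = 28.9 °C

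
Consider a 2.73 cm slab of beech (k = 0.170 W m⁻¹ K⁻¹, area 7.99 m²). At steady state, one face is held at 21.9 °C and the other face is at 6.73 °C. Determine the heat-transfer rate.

Q = kA·ΔT/L = 0.170 × 7.99 × |21.9 °C − 6.73 °C| / 0.0273 = 755 W

Q = 755 W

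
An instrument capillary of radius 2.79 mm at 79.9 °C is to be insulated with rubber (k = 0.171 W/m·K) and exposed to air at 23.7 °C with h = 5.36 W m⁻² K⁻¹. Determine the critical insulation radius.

For a cylinder, r_cr = k_ins/h = 0.171/5.36 = 0.0319 m = 3.19 cm

r_cr = 3.19 cm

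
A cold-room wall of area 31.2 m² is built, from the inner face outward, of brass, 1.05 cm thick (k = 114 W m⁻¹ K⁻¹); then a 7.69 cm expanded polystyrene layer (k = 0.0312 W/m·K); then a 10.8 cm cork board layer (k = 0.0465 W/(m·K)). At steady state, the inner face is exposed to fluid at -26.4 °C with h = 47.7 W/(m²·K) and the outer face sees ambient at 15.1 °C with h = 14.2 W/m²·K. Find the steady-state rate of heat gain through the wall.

Series thermal resistances, inner to outer:
  R_conv,in = 1/(hA) = 1/(47.7·31.2) = 6.719×10^-4 K/W
  R_brass = L/(kA) = 0.0105/(114·31.2) = 2.952×10^-6 K/W
  R_expanded polystyrene = L/(kA) = 0.0769/(0.0312·31.2) = 0.07900 K/W
  R_cork board = L/(kA) = 0.108/(0.0465·31.2) = 0.07444 K/W
  R_conv,out = 1/(hA) = 1/(14.2·31.2) = 0.002257 K/W
ΣR = 6.719×10^-4 + 2.952×10^-6 + 0.07900 + 0.07444 + 0.002257 = 0.1564 K/W
Q = ΔT/ΣR = (-26.4 °C − 15.1 °C)/0.1564 = -265 W
(Negative Q ⇒ heat flows inward; heat gain = 265 W.)

Q = 265 W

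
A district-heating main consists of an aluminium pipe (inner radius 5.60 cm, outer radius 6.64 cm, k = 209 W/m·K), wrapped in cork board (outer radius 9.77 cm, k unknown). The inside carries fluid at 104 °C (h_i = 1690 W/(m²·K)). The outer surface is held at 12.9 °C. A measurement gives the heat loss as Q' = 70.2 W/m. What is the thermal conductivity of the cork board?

ΣR = ΔT/Q' = |104 − 12.9|/70.2 = 1.298 m·K/W
Known resistances:
  R'_conv,in = 1/(2πr h) = 1/(2π·0.0560·1690) = 0.001682 m·K/W
  R'_aluminium = ln(0.0664/0.0560)/(2πk) = 0.1703/(2π·209) = 1.297×10^-4 m·K/W
R_cork board = ΣR − ΣR_known = 1.298 − 0.001812 = 1.296 m·K/W
ln(r₂/r₁)/(2πk) = 1.296 ⇒ k = 0.3862/(2π·1.296) = 0.0474 W/m·K

k = 0.0474 W/m·K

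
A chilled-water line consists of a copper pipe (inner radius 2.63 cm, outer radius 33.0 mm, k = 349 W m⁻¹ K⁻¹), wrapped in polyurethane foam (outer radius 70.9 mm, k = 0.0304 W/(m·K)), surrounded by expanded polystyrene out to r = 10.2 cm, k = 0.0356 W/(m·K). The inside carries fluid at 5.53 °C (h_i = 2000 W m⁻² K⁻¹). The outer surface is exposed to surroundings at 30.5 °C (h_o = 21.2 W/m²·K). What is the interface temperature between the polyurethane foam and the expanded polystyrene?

Series thermal resistances, inner to outer:
  R'_conv,in = 1/(2πr h) = 1/(2π·0.0263·2000) = 0.003026 m·K/W
  R'_copper = ln(0.0330/0.0263)/(2πk) = 0.2269/(2π·349) = 1.035×10^-4 m·K/W
  R'_polyurethane foam = ln(0.0709/0.0330)/(2πk) = 0.7648/(2π·0.0304) = 4.004 m·K/W
  R'_expanded polystyrene = ln(0.102/0.0709)/(2πk) = 0.3637/(2π·0.0356) = 1.626 m·K/W
  R'_conv,out = 1/(2πr h) = 1/(2π·0.102·21.2) = 0.07360 m·K/W
ΣR = 0.003026 + 1.035×10^-4 + 4.004 + 1.626 + 0.07360 = 5.707 m·K/W
Q' = ΔT/ΣR = (5.53 °C − 30.5 °C)/5.707 = -4.375 W/m
From the inner boundary to the polyurethane foam/expanded polystyrene interface, ΣR_partial = 4.007 m·K/W.
T_interface = T_in − Q'·ΣR_partial = 5.53 °C − (-4.375)(4.007) = 23.1 °C

T = 23.1 °C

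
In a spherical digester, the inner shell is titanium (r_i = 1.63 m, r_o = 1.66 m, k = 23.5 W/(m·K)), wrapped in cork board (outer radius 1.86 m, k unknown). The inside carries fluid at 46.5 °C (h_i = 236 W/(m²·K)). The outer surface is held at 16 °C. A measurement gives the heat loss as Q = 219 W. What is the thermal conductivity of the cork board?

k = 0.0371 W/m·K

ΣR = ΔT/Q = |46.5 − 16|/219 = 0.1393 K/W
Known resistances:
  R_conv,in = 1/(4πr²h) = 1/(4π·1.63²·236) = 1.269×10^-4 K/W
  R_titanium = (1/1.63 − 1/1.66)/(4πk) = 0.01109/(4π·23.5) = 3.754×10^-5 K/W
R_cork board = ΣR − ΣR_known = 0.1393 − 1.644×10^-4 = 0.1391 K/W
(1/r₁−1/r₂)/(4πk) = 0.1391 ⇒ k = 0.06478/(4π·0.1391) = 0.0371 W/m·K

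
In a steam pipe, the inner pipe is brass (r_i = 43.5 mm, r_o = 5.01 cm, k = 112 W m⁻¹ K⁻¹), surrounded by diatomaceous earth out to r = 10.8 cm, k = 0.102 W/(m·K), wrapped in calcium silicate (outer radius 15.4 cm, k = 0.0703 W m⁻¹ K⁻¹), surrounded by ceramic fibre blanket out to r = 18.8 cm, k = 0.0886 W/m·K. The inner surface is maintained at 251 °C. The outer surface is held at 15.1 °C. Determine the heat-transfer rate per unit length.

Q' = 99.9 W/m

Treat each layer as a resistance in series:
  R'_brass = ln(0.0501/0.0435)/(2πk) = 0.1413/(2π·112) = 2.007×10^-4 m·K/W
  R'_diatomaceous earth = ln(0.108/0.0501)/(2πk) = 0.7681/(2π·0.102) = 1.199 m·K/W
  R'_calcium silicate = ln(0.154/0.108)/(2πk) = 0.3548/(2π·0.0703) = 0.8033 m·K/W
  R'_ceramic fibre blanket = ln(0.188/0.154)/(2πk) = 0.1995/(2π·0.0886) = 0.3583 m·K/W
ΣR = 2.007×10^-4 + 1.199 + 0.8033 + 0.3583 = 2.361 m·K/W
Q' = ΔT/ΣR = (251 °C − 15.1 °C)/2.361 = 99.9 W/m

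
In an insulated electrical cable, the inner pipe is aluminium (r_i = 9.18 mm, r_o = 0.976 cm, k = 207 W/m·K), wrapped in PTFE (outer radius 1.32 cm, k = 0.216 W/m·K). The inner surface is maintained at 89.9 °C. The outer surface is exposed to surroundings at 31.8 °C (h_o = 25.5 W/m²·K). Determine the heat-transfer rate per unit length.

Q' = 83.6 W/m

Treat each layer as a resistance in series:
  R'_aluminium = ln(0.00976/0.00918)/(2πk) = 0.06127/(2π·207) = 4.710×10^-5 m·K/W
  R'_PTFE = ln(0.0132/0.00976)/(2πk) = 0.3019/(2π·0.216) = 0.2225 m·K/W
  R'_conv,out = 1/(2πr h) = 1/(2π·0.0132·25.5) = 0.4728 m·K/W
ΣR = 4.710×10^-5 + 0.2225 + 0.4728 = 0.6953 m·K/W
Q' = ΔT/ΣR = (89.9 °C − 31.8 °C)/0.6953 = 83.6 W/m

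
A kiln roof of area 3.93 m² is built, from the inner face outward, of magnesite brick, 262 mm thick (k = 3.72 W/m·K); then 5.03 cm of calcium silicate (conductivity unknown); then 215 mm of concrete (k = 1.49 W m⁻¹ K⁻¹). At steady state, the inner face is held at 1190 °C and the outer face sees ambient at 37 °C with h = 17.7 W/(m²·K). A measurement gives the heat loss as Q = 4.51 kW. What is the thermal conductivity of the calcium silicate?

k = 0.0686 W/m·K

ΣR = ΔT/Q = |1190 − 37|/4510 = 0.2557 K/W
Known resistances:
  R_magnesite brick = L/(kA) = 0.262/(3.72·3.93) = 0.01792 K/W
  R_concrete = L/(kA) = 0.215/(1.49·3.93) = 0.03672 K/W
  R_conv,out = 1/(hA) = 1/(17.7·3.93) = 0.01438 K/W
R_calcium silicate = ΣR − ΣR_known = 0.2557 − 0.06902 = 0.1867 K/W
L/(kA) = 0.1867 ⇒ k = 0.0503/(0.1867·3.93) = 0.0686 W/m·K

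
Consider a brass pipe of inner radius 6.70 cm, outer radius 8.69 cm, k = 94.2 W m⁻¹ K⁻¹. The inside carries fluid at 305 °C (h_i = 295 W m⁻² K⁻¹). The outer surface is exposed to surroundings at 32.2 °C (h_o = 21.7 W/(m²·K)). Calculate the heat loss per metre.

Treat each layer as a resistance in series:
  R'_conv,in = 1/(2πr h) = 1/(2π·0.0670·295) = 0.008052 m·K/W
  R'_brass = ln(0.0869/0.0670)/(2πk) = 0.2601/(2π·94.2) = 4.394×10^-4 m·K/W
  R'_conv,out = 1/(2πr h) = 1/(2π·0.0869·21.7) = 0.08440 m·K/W
ΣR = 0.008052 + 4.394×10^-4 + 0.08440 = 0.09289 m·K/W
Q' = ΔT/ΣR = (305 °C − 32.2 °C)/0.09289 = 2940 W/m

Q' = 2940 W/m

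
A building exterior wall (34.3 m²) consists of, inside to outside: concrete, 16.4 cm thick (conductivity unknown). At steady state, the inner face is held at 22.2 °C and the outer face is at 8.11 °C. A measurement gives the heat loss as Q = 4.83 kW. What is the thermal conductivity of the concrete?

ΣR = ΔT/Q = |22.2 − 8.11|/4830 = 0.002917 K/W
L/(kA) = 0.002917 ⇒ k = 0.164/(0.002917·34.3) = 1.64 W/m·K

k = 1.64 W/m·K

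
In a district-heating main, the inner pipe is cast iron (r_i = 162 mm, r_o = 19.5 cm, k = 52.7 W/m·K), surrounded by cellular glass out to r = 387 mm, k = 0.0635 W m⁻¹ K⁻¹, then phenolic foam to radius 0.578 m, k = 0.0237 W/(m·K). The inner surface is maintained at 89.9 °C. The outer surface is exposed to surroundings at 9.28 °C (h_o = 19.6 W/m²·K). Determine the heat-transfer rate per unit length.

Series thermal resistances, inner to outer:
  R'_cast iron = ln(0.195/0.162)/(2πk) = 0.1854/(2π·52.7) = 5.599×10^-4 m·K/W
  R'_cellular glass = ln(0.387/0.195)/(2πk) = 0.6854/(2π·0.0635) = 1.718 m·K/W
  R'_phenolic foam = ln(0.578/0.387)/(2πk) = 0.4011/(2π·0.0237) = 2.694 m·K/W
  R'_conv,out = 1/(2πr h) = 1/(2π·0.578·19.6) = 0.01405 m·K/W
ΣR = 5.599×10^-4 + 1.718 + 2.694 + 0.01405 = 4.427 m·K/W
Q' = ΔT/ΣR = (89.9 °C − 9.28 °C)/4.427 = 18.2 W/m

Q' = 18.2 W/m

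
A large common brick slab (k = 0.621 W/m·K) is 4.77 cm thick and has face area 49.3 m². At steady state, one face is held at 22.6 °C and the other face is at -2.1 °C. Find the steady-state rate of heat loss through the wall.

Q = 15.9 kW

Q = kA·ΔT/L = 0.621 × 49.3 × |22.6 °C − -2.1 °C| / 0.0477 = 15900 W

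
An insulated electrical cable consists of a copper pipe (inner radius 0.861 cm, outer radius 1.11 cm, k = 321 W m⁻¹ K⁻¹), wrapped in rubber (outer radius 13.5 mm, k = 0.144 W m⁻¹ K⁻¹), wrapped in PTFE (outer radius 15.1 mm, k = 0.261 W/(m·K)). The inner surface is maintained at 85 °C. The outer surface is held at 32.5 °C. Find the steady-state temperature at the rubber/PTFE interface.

T = 45.1 °C

Resistance network (inner→outer):
  R'_copper = ln(0.0111/0.00861)/(2πk) = 0.2540/(2π·321) = 1.259×10^-4 m·K/W
  R'_rubber = ln(0.0135/0.0111)/(2πk) = 0.1957/(2π·0.144) = 0.2163 m·K/W
  R'_PTFE = ln(0.0151/0.0135)/(2πk) = 0.1120/(2π·0.261) = 0.06830 m·K/W
ΣR = 1.259×10^-4 + 0.2163 + 0.06830 = 0.2847 m·K/W
Q' = ΔT/ΣR = (85 °C − 32.5 °C)/0.2847 = 184.4 W/m
From the inner boundary to the rubber/PTFE interface, ΣR_partial = 0.2164 m·K/W.
T_interface = T_in − Q'·ΣR_partial = 85 °C − (184.4)(0.2164) = 45.1 °C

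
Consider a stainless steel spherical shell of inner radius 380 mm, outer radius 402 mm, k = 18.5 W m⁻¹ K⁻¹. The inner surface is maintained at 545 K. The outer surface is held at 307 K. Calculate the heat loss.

Q = 384 kW

Q = 4πk·ΔT/(1/r₁ − 1/r₂) = 4π × 18.5 × 238 / (1/0.380 − 1/0.402) = 3.84×10^5 W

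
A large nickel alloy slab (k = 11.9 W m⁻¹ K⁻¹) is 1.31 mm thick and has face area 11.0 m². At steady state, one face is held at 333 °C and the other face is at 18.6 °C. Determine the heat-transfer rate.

Q = kA·ΔT/L = 11.9 × 11.0 × |333 °C − 18.6 °C| / 0.00131 = 3.14×10^7 W

Q = 31400 kW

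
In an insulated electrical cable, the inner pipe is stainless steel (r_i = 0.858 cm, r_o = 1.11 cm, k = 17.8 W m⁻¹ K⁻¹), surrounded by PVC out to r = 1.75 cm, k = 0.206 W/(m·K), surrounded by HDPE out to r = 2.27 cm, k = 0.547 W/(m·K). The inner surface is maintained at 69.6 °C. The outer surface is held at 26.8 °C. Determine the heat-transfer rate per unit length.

Q' = 99.6 W/m

Resistance network (inner→outer):
  R'_stainless steel = ln(0.0111/0.00858)/(2πk) = 0.2575/(2π·17.8) = 0.002302 m·K/W
  R'_PVC = ln(0.0175/0.0111)/(2πk) = 0.4553/(2π·0.206) = 0.3517 m·K/W
  R'_HDPE = ln(0.0227/0.0175)/(2πk) = 0.2602/(2π·0.547) = 0.07570 m·K/W
ΣR = 0.002302 + 0.3517 + 0.07570 = 0.4297 m·K/W
Q' = ΔT/ΣR = (69.6 °C − 26.8 °C)/0.4297 = 99.6 W/m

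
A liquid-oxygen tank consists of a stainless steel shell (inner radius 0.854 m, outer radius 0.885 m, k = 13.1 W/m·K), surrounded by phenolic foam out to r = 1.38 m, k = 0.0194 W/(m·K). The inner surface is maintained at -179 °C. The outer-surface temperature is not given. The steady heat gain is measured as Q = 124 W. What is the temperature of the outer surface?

Sum the resistances:
  R_stainless steel = (1/0.854 − 1/0.885)/(4πk) = 0.04102/(4π·13.1) = 2.492×10^-4 K/W
  R_phenolic foam = (1/0.885 − 1/1.38)/(4πk) = 0.4053/(4π·0.0194) = 1.663 K/W
ΣR = 1.663 K/W
ΔT = Q·ΣR = 124 × 1.663 = 206.2 K
Heat flows inward, so T_out = T_in + ΔT = -179 + 206.2 = 27.2 °C

T_out = 27.2 °C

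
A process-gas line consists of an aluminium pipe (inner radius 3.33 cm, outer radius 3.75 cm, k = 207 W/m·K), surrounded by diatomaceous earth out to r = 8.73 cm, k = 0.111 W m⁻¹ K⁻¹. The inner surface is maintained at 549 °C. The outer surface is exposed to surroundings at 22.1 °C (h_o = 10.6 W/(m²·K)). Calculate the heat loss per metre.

Series thermal resistances, inner to outer:
  R'_aluminium = ln(0.0375/0.0333)/(2πk) = 0.1188/(2π·207) = 9.133×10^-5 m·K/W
  R'_diatomaceous earth = ln(0.0873/0.0375)/(2πk) = 0.8450/(2π·0.111) = 1.212 m·K/W
  R'_conv,out = 1/(2πr h) = 1/(2π·0.0873·10.6) = 0.1720 m·K/W
ΣR = 9.133×10^-5 + 1.212 + 0.1720 = 1.384 m·K/W
Q' = ΔT/ΣR = (549 °C − 22.1 °C)/1.384 = 381 W/m

Q' = 381 W/m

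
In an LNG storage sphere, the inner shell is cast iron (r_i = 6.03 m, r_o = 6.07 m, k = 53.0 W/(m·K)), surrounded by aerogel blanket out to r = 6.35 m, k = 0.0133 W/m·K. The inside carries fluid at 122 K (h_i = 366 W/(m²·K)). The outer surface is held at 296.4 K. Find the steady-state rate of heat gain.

Q = 4.01 kW

Treat each layer as a resistance in series:
  R_conv,in = 1/(4πr²h) = 1/(4π·6.03²·366) = 5.980×10^-6 K/W
  R_cast iron = (1/6.03 − 1/6.07)/(4πk) = 0.001093/(4π·53.0) = 1.641×10^-6 K/W
  R_aerogel blanket = (1/6.07 − 1/6.35)/(4πk) = 0.007264/(4π·0.0133) = 0.04346 K/W
ΣR = 5.980×10^-6 + 1.641×10^-6 + 0.04346 = 0.04347 K/W
Q = ΔT/ΣR = (122 K − 296.4 K)/0.04347 = -4010 W
(Negative Q ⇒ heat flows inward; heat gain = 4010 W.)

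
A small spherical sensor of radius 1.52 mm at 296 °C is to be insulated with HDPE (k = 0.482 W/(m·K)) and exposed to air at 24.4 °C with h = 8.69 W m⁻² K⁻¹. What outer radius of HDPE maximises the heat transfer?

For a sphere, r_cr = 2k_ins/h = 2·0.482/8.69 = 0.111 m = 11.1 cm

r_cr = 11.1 cm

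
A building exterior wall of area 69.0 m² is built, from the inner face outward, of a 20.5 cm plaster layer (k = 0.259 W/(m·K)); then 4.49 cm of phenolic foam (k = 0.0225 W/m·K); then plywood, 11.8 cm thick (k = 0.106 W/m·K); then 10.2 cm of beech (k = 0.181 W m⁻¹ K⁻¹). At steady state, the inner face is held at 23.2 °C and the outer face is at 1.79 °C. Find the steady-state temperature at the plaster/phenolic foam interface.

Series thermal resistances, inner to outer:
  R_plaster = L/(kA) = 0.205/(0.259·69.0) = 0.01147 K/W
  R_phenolic foam = L/(kA) = 0.0449/(0.0225·69.0) = 0.02892 K/W
  R_plywood = L/(kA) = 0.118/(0.106·69.0) = 0.01613 K/W
  R_beech = L/(kA) = 0.102/(0.181·69.0) = 0.008167 K/W
ΣR = 0.01147 + 0.02892 + 0.01613 + 0.008167 = 0.06469 K/W
Q = ΔT/ΣR = (23.2 °C − 1.79 °C)/0.06469 = 331.0 W
From the inner boundary to the plaster/phenolic foam interface, ΣR_partial = 0.01147 K/W.
T_interface = T_in − Q·ΣR_partial = 23.2 °C − (331.0)(0.01147) = 19.4 °C

T = 19.4 °C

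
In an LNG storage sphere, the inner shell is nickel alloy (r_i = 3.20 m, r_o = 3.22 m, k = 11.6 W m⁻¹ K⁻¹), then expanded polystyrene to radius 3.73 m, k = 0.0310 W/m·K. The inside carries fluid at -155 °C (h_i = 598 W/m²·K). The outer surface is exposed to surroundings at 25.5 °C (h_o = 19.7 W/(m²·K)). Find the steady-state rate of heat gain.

Treat each layer as a resistance in series:
  R_conv,in = 1/(4πr²h) = 1/(4π·3.20²·598) = 1.300×10^-5 K/W
  R_nickel alloy = (1/3.20 − 1/3.22)/(4πk) = 0.001941/(4π·11.6) = 1.332×10^-5 K/W
  R_expanded polystyrene = (1/3.22 − 1/3.73)/(4πk) = 0.04246/(4π·0.0310) = 0.1090 K/W
  R_conv,out = 1/(4πr²h) = 1/(4π·3.73²·19.7) = 2.903×10^-4 K/W
ΣR = 1.300×10^-5 + 1.332×10^-5 + 0.1090 + 2.903×10^-4 = 0.1093 K/W
Q = ΔT/ΣR = (-155 °C − 25.5 °C)/0.1093 = -1650 W
(Negative Q ⇒ heat flows inward; heat gain = 1650 W.)

Q = 1650 W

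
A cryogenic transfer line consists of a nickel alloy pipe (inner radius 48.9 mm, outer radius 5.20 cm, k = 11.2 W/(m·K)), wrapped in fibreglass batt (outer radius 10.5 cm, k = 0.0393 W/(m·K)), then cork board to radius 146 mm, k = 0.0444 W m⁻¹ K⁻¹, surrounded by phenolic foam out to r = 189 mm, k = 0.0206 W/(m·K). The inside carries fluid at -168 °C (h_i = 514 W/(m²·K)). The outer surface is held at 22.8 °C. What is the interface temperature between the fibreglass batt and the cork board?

Resistance network (inner→outer):
  R'_conv,in = 1/(2πr h) = 1/(2π·0.0489·514) = 0.006332 m·K/W
  R'_nickel alloy = ln(0.0520/0.0489)/(2πk) = 0.06147/(2π·11.2) = 8.735×10^-4 m·K/W
  R'_fibreglass batt = ln(0.105/0.0520)/(2πk) = 0.7027/(2π·0.0393) = 2.846 m·K/W
  R'_cork board = ln(0.146/0.105)/(2πk) = 0.3296/(2π·0.0444) = 1.182 m·K/W
  R'_phenolic foam = ln(0.189/0.146)/(2πk) = 0.2581/(2π·0.0206) = 1.994 m·K/W
ΣR = 0.006332 + 8.735×10^-4 + 2.846 + 1.182 + 1.994 = 6.029 m·K/W
Q' = ΔT/ΣR = (-168 °C − 22.8 °C)/6.029 = -31.65 W/m
From the inner boundary to the fibreglass batt/cork board interface, ΣR_partial = 2.853 m·K/W.
T_interface = T_in − Q'·ΣR_partial = -168 °C − (-31.65)(2.853) = -77.7 °C

T = -77.7 °C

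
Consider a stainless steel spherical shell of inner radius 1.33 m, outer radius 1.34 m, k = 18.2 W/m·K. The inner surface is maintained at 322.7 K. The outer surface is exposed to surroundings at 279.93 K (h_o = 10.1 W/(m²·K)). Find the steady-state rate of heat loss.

Resistance network (inner→outer):
  R_stainless steel = (1/1.33 − 1/1.34)/(4πk) = 0.005611/(4π·18.2) = 2.453×10^-5 K/W
  R_conv,out = 1/(4πr²h) = 1/(4π·1.34²·10.1) = 0.004388 K/W
ΣR = 2.453×10^-5 + 0.004388 = 0.004413 K/W
Q = ΔT/ΣR = (322.7 K − 279.93 K)/0.004413 = 9690 W

Q = 9.69 kW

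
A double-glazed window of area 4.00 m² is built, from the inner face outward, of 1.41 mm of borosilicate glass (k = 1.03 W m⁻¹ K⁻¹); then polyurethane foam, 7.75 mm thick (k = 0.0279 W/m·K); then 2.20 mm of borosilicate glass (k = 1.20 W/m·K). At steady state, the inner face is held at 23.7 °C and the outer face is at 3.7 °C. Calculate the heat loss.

Q = 285 W

Treat each layer as a resistance in series:
  R_borosilicate glass = L/(kA) = 0.00141/(1.03·4.00) = 3.422×10^-4 K/W
  R_polyurethane foam = L/(kA) = 0.00775/(0.0279·4.00) = 0.06944 K/W
  R_borosilicate glass = L/(kA) = 0.00220/(1.20·4.00) = 4.583×10^-4 K/W
ΣR = 3.422×10^-4 + 0.06944 + 4.583×10^-4 = 0.07024 K/W
Q = ΔT/ΣR = (23.7 °C − 3.7 °C)/0.07024 = 285 W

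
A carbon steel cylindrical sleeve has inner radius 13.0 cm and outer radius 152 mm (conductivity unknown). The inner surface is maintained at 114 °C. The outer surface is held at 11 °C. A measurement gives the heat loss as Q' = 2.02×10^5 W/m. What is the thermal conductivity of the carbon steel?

ΣR = ΔT/Q' = |114 − 11|/2.02×10^5 = 5.099×10^-4 m·K/W
ln(r₂/r₁)/(2πk) = 5.099×10^-4 ⇒ k = 0.1563/(2π·5.099×10^-4) = 48.8 W/m·K

k = 48.8 W/m·K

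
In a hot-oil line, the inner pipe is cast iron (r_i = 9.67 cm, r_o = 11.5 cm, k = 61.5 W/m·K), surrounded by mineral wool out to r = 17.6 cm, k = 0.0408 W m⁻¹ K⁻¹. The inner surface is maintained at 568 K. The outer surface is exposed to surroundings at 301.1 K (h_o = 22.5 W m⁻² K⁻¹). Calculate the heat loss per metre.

Series thermal resistances, inner to outer:
  R'_cast iron = ln(0.115/0.0967)/(2πk) = 0.1733/(2π·61.5) = 4.485×10^-4 m·K/W
  R'_mineral wool = ln(0.176/0.115)/(2πk) = 0.4256/(2π·0.0408) = 1.660 m·K/W
  R'_conv,out = 1/(2πr h) = 1/(2π·0.176·22.5) = 0.04019 m·K/W
ΣR = 4.485×10^-4 + 1.660 + 0.04019 = 1.701 m·K/W
Q' = ΔT/ΣR = (568 K − 301.1 K)/1.701 = 157 W/m

Q' = 157 W/m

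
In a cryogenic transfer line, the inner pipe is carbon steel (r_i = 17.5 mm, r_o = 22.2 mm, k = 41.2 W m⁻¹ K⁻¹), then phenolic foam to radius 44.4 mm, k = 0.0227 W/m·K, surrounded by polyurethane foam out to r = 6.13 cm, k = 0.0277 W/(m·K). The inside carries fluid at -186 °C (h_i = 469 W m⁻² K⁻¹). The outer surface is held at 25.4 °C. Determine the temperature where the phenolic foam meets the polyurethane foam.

Treat each layer as a resistance in series:
  R'_conv,in = 1/(2πr h) = 1/(2π·0.0175·469) = 0.01939 m·K/W
  R'_carbon steel = ln(0.0222/0.0175)/(2πk) = 0.2379/(2π·41.2) = 9.190×10^-4 m·K/W
  R'_phenolic foam = ln(0.0444/0.0222)/(2πk) = 0.6931/(2π·0.0227) = 4.860 m·K/W
  R'_polyurethane foam = ln(0.0613/0.0444)/(2πk) = 0.3225/(2π·0.0277) = 1.853 m·K/W
ΣR = 0.01939 + 9.190×10^-4 + 4.860 + 1.853 = 6.733 m·K/W
Q' = ΔT/ΣR = (-186 °C − 25.4 °C)/6.733 = -31.40 W/m
From the inner boundary to the phenolic foam/polyurethane foam interface, ΣR_partial = 4.880 m·K/W.
T_interface = T_in − Q'·ΣR_partial = -186 °C − (-31.40)(4.880) = -32.8 °C

T = -32.8 °C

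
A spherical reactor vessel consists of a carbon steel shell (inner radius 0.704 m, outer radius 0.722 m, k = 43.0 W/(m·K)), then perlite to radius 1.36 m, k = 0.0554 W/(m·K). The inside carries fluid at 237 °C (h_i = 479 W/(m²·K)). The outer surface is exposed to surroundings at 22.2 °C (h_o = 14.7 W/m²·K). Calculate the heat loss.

Q = 229 W

Resistance network (inner→outer):
  R_conv,in = 1/(4πr²h) = 1/(4π·0.704²·479) = 3.352×10^-4 K/W
  R_carbon steel = (1/0.704 − 1/0.722)/(4πk) = 0.03541/(4π·43.0) = 6.554×10^-5 K/W
  R_perlite = (1/0.722 − 1/1.36)/(4πk) = 0.6497/(4π·0.0554) = 0.9333 K/W
  R_conv,out = 1/(4πr²h) = 1/(4π·1.36²·14.7) = 0.002927 K/W
ΣR = 3.352×10^-4 + 6.554×10^-5 + 0.9333 + 0.002927 = 0.9366 K/W
Q = ΔT/ΣR = (237 °C − 22.2 °C)/0.9366 = 229 W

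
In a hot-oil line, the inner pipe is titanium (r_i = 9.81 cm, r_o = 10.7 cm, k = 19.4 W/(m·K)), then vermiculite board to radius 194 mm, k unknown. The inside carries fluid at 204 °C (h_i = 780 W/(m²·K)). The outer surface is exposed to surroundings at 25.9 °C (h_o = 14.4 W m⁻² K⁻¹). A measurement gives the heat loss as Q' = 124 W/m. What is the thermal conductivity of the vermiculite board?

ΣR = ΔT/Q' = |204 − 25.9|/124 = 1.436 m·K/W
Known resistances:
  R'_conv,in = 1/(2πr h) = 1/(2π·0.0981·780) = 0.002080 m·K/W
  R'_titanium = ln(0.107/0.0981)/(2πk) = 0.08684/(2π·19.4) = 7.124×10^-4 m·K/W
  R'_conv,out = 1/(2πr h) = 1/(2π·0.194·14.4) = 0.05697 m·K/W
R_vermiculite board = ΣR − ΣR_known = 1.436 − 0.05976 = 1.376 m·K/W
ln(r₂/r₁)/(2πk) = 1.376 ⇒ k = 0.5950/(2π·1.376) = 0.0688 W/m·K

k = 0.0688 W/m·K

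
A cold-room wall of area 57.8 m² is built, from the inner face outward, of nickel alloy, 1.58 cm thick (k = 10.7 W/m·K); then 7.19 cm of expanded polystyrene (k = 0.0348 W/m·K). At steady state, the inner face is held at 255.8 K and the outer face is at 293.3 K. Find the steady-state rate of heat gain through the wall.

Resistance network (inner→outer):
  R_nickel alloy = L/(kA) = 0.0158/(10.7·57.8) = 2.555×10^-5 K/W
  R_expanded polystyrene = L/(kA) = 0.0719/(0.0348·57.8) = 0.03575 K/W
ΣR = 2.555×10^-5 + 0.03575 = 0.03578 K/W
Q = ΔT/ΣR = (255.8 K − 293.3 K)/0.03578 = -1050 W
(Negative Q ⇒ heat flows inward; heat gain = 1050 W.)

Q = 1050 W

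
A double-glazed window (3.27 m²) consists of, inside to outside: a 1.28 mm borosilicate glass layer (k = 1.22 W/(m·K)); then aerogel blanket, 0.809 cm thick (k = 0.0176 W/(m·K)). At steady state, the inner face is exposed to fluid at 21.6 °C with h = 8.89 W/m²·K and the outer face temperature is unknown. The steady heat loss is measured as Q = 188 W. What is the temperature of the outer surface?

Sum the resistances:
  R_conv,in = 1/(hA) = 1/(8.89·3.27) = 0.03440 K/W
  R_borosilicate glass = L/(kA) = 0.00128/(1.22·3.27) = 3.209×10^-4 K/W
  R_aerogel blanket = L/(kA) = 0.00809/(0.0176·3.27) = 0.1406 K/W
ΣR = 0.1753 K/W
ΔT = Q·ΣR = 188 × 0.1753 = 32.96 K
Heat flows outward, so T_out = T_in − ΔT = 21.6 − 32.96 = -11.4 °C

T_out = -11.4 °C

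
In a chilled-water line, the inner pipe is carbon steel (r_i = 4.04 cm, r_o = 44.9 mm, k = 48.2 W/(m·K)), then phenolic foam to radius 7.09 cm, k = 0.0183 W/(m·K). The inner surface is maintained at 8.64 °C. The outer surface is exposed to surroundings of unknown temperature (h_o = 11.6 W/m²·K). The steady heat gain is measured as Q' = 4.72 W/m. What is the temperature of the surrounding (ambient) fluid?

Sum the resistances:
  R'_carbon steel = ln(0.0449/0.0404)/(2πk) = 0.1056/(2π·48.2) = 3.487×10^-4 m·K/W
  R'_phenolic foam = ln(0.0709/0.0449)/(2πk) = 0.4568/(2π·0.0183) = 3.973 m·K/W
  R'_conv,out = 1/(2πr h) = 1/(2π·0.0709·11.6) = 0.1935 m·K/W
ΣR = 4.167 m·K/W
ΔT = Q'·ΣR = 4.72 × 4.167 = 19.67 K
Heat flows inward, so T_out = T_in + ΔT = 8.64 + 19.67 = 28.3 °C

T_out = 28.3 °C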